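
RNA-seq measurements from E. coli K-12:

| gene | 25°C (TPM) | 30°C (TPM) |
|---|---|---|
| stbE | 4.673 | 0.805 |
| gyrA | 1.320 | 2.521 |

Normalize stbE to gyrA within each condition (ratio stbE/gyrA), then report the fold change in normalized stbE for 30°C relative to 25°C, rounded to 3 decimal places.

0.090

stbE/gyrA (25°C) = 4.673 / 1.320 = 3.5402
stbE/gyrA (30°C) = 0.805 / 2.521 = 0.31932
Fold change = 0.31932 / 3.5402 = 0.0902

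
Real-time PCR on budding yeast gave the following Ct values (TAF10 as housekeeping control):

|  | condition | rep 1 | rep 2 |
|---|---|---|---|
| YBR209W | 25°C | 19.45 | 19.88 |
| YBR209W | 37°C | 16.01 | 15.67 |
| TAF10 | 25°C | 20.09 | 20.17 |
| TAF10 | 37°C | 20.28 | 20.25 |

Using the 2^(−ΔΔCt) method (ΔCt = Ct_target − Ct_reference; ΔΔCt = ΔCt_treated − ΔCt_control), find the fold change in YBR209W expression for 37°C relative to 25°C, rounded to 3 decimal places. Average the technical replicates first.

15.562

Mean Ct: YBR209W 25°C 19.665; YBR209W 37°C 15.840; TAF10 25°C 20.130; TAF10 37°C 20.265
ΔCt(25°C) = 19.665 − 20.130 = -0.465
ΔCt(37°C) = 15.840 − 20.265 = -4.425
ΔΔCt = -4.425 − (-0.465) = -3.960
Fold change = 2^(−(-3.960)) = 2^3.960 = 15.5625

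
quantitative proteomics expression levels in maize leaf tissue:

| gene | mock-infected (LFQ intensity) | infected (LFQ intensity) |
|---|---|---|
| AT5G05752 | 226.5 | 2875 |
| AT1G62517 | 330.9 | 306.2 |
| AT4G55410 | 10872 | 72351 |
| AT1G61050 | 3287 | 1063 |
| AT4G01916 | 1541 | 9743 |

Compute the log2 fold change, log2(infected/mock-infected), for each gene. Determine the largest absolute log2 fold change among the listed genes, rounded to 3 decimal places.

log2(2875/226.5) = 3.666  (AT5G05752)
log2(306.2/330.9) = -0.112  (AT1G62517)
log2(72351/10872) = 2.734  (AT4G55410)
log2(1063/3287) = -1.629  (AT1G61050)
log2(9743/1541) = 2.660  (AT4G01916)
The largest magnitude belongs to AT5G05752.

3.666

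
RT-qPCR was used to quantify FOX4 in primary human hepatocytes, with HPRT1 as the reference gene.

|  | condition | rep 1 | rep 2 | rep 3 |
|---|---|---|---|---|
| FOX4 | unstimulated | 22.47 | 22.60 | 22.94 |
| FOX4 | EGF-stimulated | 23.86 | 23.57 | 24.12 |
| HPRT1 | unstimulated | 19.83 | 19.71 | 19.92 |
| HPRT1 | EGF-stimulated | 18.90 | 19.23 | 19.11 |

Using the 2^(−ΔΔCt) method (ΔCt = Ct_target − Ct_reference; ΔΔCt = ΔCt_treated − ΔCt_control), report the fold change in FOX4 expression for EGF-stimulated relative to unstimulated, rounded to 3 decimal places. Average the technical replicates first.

0.264

Mean Ct: FOX4 unstimulated 22.670; FOX4 EGF-stimulated 23.850; HPRT1 unstimulated 19.820; HPRT1 EGF-stimulated 19.080
ΔCt(unstimulated) = 22.670 − 19.820 = 2.850
ΔCt(EGF-stimulated) = 23.850 − 19.080 = 4.770
ΔΔCt = 4.770 − 2.850 = 1.920
Fold change = 2^(−1.920) = 0.2643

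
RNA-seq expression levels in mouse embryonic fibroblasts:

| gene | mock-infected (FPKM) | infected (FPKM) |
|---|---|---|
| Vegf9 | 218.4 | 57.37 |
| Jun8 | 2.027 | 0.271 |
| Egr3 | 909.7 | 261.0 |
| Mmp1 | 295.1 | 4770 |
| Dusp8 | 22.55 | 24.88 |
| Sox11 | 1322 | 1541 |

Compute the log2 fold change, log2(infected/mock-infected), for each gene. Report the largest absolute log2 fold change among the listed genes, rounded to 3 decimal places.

4.015

log2(57.37/218.4) = -1.929  (Vegf9)
log2(0.271/2.027) = -2.903  (Jun8)
log2(261.0/909.7) = -1.801  (Egr3)
log2(4770/295.1) = 4.015  (Mmp1)
log2(24.88/22.55) = 0.142  (Dusp8)
log2(1541/1322) = 0.221  (Sox11)
The largest magnitude belongs to Mmp1.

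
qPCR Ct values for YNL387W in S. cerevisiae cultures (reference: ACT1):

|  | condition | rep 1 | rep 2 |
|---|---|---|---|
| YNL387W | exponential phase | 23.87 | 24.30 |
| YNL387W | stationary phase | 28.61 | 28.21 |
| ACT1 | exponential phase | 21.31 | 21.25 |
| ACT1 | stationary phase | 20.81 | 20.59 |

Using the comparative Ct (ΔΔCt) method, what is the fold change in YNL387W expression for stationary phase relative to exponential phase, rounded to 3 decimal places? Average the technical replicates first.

Mean Ct: YNL387W exponential phase 24.085; YNL387W stationary phase 28.410; ACT1 exponential phase 21.280; ACT1 stationary phase 20.700
ΔCt(exponential phase) = 24.085 − 21.280 = 2.805
ΔCt(stationary phase) = 28.410 − 20.700 = 7.710
ΔΔCt = 7.710 − 2.805 = 4.905
Fold change = 2^(−4.905) = 0.0334

0.033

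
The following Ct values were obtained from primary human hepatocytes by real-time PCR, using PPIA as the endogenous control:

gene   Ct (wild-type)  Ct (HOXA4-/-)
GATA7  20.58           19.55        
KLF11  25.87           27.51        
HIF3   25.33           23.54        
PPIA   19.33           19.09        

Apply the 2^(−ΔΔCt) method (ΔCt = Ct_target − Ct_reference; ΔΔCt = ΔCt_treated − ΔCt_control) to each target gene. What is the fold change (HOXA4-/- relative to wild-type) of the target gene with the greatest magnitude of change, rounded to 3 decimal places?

0.272

GATA7: ΔΔCt = (19.55−19.09) − (20.58−19.33) = 0.46 − 1.25 = -0.79; fold change = 2^0.79 = 1.729
KLF11: ΔΔCt = (27.51−19.09) − (25.87−19.33) = 8.42 − 6.54 = 1.88; fold change = 2^-1.88 = 0.272
HIF3: ΔΔCt = (23.54−19.09) − (25.33−19.33) = 4.45 − 6.00 = -1.55; fold change = 2^1.55 = 2.928
KLF11 has the largest |ΔΔCt| = 1.88.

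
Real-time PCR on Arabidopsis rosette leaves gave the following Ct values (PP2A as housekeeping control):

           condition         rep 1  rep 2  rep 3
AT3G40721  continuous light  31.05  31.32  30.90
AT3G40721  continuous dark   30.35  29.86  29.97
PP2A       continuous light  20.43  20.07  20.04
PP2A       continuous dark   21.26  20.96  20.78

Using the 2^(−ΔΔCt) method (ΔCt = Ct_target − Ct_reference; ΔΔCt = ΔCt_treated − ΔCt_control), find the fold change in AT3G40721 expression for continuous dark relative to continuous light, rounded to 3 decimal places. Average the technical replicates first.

3.605

Mean Ct: AT3G40721 continuous light 31.090; AT3G40721 continuous dark 30.060; PP2A continuous light 20.180; PP2A continuous dark 21.000
ΔCt(continuous light) = 31.090 − 20.180 = 10.910
ΔCt(continuous dark) = 30.060 − 21.000 = 9.060
ΔΔCt = 9.060 − 10.910 = -1.850
Fold change = 2^(−(-1.850)) = 2^1.850 = 3.6050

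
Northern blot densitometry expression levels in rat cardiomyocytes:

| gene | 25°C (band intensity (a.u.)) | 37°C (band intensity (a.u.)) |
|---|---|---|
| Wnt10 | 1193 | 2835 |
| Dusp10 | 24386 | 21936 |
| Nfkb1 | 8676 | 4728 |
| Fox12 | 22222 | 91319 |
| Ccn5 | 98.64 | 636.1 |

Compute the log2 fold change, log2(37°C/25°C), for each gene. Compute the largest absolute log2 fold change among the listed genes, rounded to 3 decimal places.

2.689

log2(2835/1193) = 1.249  (Wnt10)
log2(21936/24386) = -0.153  (Dusp10)
log2(4728/8676) = -0.876  (Nfkb1)
log2(91319/22222) = 2.039  (Fox12)
log2(636.1/98.64) = 2.689  (Ccn5)
The largest magnitude belongs to Ccn5.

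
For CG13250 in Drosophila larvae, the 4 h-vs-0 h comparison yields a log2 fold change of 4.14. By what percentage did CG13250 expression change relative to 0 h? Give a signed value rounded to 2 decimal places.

Fold change = 2^(4.14) = 17.6305
Percent change = (FC − 1) × 100% = (17.6305 − 1) × 100 = 1663.05%

1663.05%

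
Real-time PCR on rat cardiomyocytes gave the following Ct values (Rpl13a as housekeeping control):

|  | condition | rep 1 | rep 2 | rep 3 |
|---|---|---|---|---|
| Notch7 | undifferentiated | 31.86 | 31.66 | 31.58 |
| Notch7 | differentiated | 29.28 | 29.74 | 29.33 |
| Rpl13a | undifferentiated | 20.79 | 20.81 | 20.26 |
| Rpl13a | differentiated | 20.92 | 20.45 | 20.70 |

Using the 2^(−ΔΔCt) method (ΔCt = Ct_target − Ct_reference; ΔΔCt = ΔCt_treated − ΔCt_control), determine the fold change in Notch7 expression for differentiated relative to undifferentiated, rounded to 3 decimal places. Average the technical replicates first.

4.993

Mean Ct: Notch7 undifferentiated 31.700; Notch7 differentiated 29.450; Rpl13a undifferentiated 20.620; Rpl13a differentiated 20.690
ΔCt(undifferentiated) = 31.700 − 20.620 = 11.080
ΔCt(differentiated) = 29.450 − 20.690 = 8.760
ΔΔCt = 8.760 − 11.080 = -2.320
Fold change = 2^(−(-2.320)) = 2^2.320 = 4.9933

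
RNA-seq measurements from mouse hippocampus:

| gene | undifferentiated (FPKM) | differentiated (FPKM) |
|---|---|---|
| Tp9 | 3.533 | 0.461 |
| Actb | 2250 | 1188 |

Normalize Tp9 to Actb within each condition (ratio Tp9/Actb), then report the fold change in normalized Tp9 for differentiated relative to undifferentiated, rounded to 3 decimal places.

Tp9/Actb (undifferentiated) = 3.533 / 2250 = 0.0015702
Tp9/Actb (differentiated) = 0.461 / 1188 = 0.00038805
Fold change = 0.00038805 / 0.0015702 = 0.2471

0.247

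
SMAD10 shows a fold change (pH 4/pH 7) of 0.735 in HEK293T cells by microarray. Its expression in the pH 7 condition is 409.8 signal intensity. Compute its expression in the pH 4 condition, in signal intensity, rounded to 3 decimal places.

pH 4 expression = 409.8 × 0.735 = 301.203

301.203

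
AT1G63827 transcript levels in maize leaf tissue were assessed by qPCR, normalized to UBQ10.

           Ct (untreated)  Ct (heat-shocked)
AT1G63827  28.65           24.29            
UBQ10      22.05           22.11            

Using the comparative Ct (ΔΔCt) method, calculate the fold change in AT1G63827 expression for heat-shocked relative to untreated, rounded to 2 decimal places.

21.41

ΔCt(untreated) = 28.650 − 22.050 = 6.600
ΔCt(heat-shocked) = 24.290 − 22.110 = 2.180
ΔΔCt = 2.180 − 6.600 = -4.420
Fold change = 2^(−(-4.420)) = 2^4.420 = 21.407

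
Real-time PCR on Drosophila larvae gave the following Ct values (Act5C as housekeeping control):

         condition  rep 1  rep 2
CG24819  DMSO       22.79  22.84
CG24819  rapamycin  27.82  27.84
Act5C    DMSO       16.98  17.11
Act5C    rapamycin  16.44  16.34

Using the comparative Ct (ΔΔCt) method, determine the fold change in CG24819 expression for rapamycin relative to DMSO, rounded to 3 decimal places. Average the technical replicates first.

Mean Ct: CG24819 DMSO 22.815; CG24819 rapamycin 27.830; Act5C DMSO 17.045; Act5C rapamycin 16.390
ΔCt(DMSO) = 22.815 − 17.045 = 5.770
ΔCt(rapamycin) = 27.830 − 16.390 = 11.440
ΔΔCt = 11.440 − 5.770 = 5.670
Fold change = 2^(−5.670) = 0.0196

0.020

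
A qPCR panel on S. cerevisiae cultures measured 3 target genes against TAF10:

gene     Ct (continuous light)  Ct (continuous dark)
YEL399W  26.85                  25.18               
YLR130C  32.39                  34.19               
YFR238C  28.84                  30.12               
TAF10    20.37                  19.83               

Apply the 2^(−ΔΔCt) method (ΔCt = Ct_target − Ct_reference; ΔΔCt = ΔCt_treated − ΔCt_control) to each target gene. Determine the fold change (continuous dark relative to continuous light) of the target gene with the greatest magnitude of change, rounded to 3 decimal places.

0.198

YEL399W: ΔΔCt = (25.18−19.83) − (26.85−20.37) = 5.35 − 6.48 = -1.13; fold change = 2^1.13 = 2.189
YLR130C: ΔΔCt = (34.19−19.83) − (32.39−20.37) = 14.36 − 12.02 = 2.34; fold change = 2^-2.34 = 0.198
YFR238C: ΔΔCt = (30.12−19.83) − (28.84−20.37) = 10.29 − 8.47 = 1.82; fold change = 2^-1.82 = 0.283
YLR130C has the largest |ΔΔCt| = 2.34.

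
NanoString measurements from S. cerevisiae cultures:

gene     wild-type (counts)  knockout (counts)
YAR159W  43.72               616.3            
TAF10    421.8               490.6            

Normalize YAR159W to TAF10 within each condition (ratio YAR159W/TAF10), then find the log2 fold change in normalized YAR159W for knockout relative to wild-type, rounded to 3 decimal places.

YAR159W/TAF10 (wild-type) = 43.72 / 421.8 = 0.10365
YAR159W/TAF10 (knockout) = 616.3 / 490.6 = 1.2562
Fold change = 1.2562 / 0.10365 = 12.1197
log2(12.1197) = 3.5993

3.599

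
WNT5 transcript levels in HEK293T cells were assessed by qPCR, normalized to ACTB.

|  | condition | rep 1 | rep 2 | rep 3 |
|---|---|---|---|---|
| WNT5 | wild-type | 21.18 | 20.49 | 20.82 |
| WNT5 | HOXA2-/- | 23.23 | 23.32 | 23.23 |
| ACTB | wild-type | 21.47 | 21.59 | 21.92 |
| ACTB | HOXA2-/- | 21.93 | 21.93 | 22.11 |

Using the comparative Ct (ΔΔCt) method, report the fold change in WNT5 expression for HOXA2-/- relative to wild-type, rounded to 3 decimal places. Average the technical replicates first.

0.233

Mean Ct: WNT5 wild-type 20.830; WNT5 HOXA2-/- 23.260; ACTB wild-type 21.660; ACTB HOXA2-/- 21.990
ΔCt(wild-type) = 20.830 − 21.660 = -0.830
ΔCt(HOXA2-/-) = 23.260 − 21.990 = 1.270
ΔΔCt = 1.270 − (-0.830) = 2.100
Fold change = 2^(−2.100) = 0.2333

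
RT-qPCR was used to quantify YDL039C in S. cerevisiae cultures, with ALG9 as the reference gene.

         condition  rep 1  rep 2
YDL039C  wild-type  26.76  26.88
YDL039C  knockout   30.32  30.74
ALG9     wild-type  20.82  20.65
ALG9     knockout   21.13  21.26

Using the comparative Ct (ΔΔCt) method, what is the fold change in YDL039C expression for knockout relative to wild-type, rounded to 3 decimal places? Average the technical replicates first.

0.105

Mean Ct: YDL039C wild-type 26.820; YDL039C knockout 30.530; ALG9 wild-type 20.735; ALG9 knockout 21.195
ΔCt(wild-type) = 26.820 − 20.735 = 6.085
ΔCt(knockout) = 30.530 − 21.195 = 9.335
ΔΔCt = 9.335 − 6.085 = 3.250
Fold change = 2^(−3.250) = 0.1051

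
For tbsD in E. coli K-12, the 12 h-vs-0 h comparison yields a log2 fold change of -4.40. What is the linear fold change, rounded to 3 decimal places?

Fold change = 2^(-4.40) = 0.0474
That is, tbsD drops to 4.7% of the 0 h level.

0.047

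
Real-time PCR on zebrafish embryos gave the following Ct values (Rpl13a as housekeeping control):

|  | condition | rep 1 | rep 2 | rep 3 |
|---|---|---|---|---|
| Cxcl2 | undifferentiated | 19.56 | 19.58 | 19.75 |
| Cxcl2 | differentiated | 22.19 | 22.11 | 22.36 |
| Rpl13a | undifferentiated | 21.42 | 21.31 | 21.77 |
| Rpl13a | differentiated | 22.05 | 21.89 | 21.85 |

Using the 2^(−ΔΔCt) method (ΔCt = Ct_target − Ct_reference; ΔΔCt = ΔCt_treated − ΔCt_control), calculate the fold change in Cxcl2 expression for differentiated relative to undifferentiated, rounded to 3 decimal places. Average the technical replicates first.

0.224

Mean Ct: Cxcl2 undifferentiated 19.630; Cxcl2 differentiated 22.220; Rpl13a undifferentiated 21.500; Rpl13a differentiated 21.930
ΔCt(undifferentiated) = 19.630 − 21.500 = -1.870
ΔCt(differentiated) = 22.220 − 21.930 = 0.290
ΔΔCt = 0.290 − (-1.870) = 2.160
Fold change = 2^(−2.160) = 0.2238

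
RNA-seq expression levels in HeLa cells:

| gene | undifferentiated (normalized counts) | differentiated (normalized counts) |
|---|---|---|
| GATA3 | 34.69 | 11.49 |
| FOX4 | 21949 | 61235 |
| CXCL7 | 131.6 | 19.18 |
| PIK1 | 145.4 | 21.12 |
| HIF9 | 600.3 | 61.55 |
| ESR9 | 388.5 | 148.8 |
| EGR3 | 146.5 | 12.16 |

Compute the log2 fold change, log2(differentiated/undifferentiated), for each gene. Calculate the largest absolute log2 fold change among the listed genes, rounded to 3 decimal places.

log2(11.49/34.69) = -1.594  (GATA3)
log2(61235/21949) = 1.480  (FOX4)
log2(19.18/131.6) = -2.778  (CXCL7)
log2(21.12/145.4) = -2.783  (PIK1)
log2(61.55/600.3) = -3.286  (HIF9)
log2(148.8/388.5) = -1.385  (ESR9)
log2(12.16/146.5) = -3.591  (EGR3)
The largest magnitude belongs to EGR3.

3.591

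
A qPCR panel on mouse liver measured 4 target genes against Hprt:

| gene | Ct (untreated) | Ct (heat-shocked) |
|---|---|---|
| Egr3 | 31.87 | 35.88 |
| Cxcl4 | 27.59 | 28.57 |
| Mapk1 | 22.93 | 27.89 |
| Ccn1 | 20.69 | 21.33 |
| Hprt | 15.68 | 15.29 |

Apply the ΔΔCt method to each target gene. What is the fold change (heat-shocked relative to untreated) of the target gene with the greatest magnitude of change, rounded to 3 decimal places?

Egr3: ΔΔCt = (35.88−15.29) − (31.87−15.68) = 20.59 − 16.19 = 4.40; fold change = 2^-4.40 = 0.047
Cxcl4: ΔΔCt = (28.57−15.29) − (27.59−15.68) = 13.28 − 11.91 = 1.37; fold change = 2^-1.37 = 0.387
Mapk1: ΔΔCt = (27.89−15.29) − (22.93−15.68) = 12.60 − 7.25 = 5.35; fold change = 2^-5.35 = 0.025
Ccn1: ΔΔCt = (21.33−15.29) − (20.69−15.68) = 6.04 − 5.01 = 1.03; fold change = 2^-1.03 = 0.490
Mapk1 has the largest |ΔΔCt| = 5.35.

0.025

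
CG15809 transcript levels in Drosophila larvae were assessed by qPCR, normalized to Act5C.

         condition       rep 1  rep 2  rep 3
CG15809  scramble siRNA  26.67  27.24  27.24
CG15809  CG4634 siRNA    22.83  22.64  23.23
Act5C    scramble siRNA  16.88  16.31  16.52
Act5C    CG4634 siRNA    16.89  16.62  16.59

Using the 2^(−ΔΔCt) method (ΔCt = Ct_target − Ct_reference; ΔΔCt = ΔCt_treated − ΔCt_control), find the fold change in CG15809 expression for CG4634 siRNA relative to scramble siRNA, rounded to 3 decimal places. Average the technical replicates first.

Mean Ct: CG15809 scramble siRNA 27.050; CG15809 CG4634 siRNA 22.900; Act5C scramble siRNA 16.570; Act5C CG4634 siRNA 16.700
ΔCt(scramble siRNA) = 27.050 − 16.570 = 10.480
ΔCt(CG4634 siRNA) = 22.900 − 16.700 = 6.200
ΔΔCt = 6.200 − 10.480 = -4.280
Fold change = 2^(−(-4.280)) = 2^4.280 = 19.4271

19.427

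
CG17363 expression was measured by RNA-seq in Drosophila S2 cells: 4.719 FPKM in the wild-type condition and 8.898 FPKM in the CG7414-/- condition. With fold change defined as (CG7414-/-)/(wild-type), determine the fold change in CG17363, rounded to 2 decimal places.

Fold change = 8.898 / 4.719 = 1.886
CG17363 is upregulated.

1.89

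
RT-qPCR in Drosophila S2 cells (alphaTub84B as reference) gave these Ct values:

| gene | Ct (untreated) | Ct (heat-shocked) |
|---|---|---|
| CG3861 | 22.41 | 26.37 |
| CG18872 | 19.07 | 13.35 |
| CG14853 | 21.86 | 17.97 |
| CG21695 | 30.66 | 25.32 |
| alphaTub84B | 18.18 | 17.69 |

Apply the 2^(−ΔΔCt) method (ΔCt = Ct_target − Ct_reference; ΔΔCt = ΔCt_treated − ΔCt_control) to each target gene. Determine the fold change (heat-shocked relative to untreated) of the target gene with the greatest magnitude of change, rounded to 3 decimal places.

CG3861: ΔΔCt = (26.37−17.69) − (22.41−18.18) = 8.68 − 4.23 = 4.45; fold change = 2^-4.45 = 0.046
CG18872: ΔΔCt = (13.35−17.69) − (19.07−18.18) = -4.34 − 0.89 = -5.23; fold change = 2^5.23 = 37.531
CG14853: ΔΔCt = (17.97−17.69) − (21.86−18.18) = 0.28 − 3.68 = -3.40; fold change = 2^3.40 = 10.556
CG21695: ΔΔCt = (25.32−17.69) − (30.66−18.18) = 7.63 − 12.48 = -4.85; fold change = 2^4.85 = 28.840
CG18872 has the largest |ΔΔCt| = 5.23.

37.531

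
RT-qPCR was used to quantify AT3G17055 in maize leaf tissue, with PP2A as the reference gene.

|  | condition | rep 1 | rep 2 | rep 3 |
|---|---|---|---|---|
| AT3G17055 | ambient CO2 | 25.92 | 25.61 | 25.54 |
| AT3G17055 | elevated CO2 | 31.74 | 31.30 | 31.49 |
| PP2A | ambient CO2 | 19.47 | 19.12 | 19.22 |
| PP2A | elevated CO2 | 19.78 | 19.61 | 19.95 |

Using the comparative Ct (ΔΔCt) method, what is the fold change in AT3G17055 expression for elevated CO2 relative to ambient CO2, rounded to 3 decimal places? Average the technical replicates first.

Mean Ct: AT3G17055 ambient CO2 25.690; AT3G17055 elevated CO2 31.510; PP2A ambient CO2 19.270; PP2A elevated CO2 19.780
ΔCt(ambient CO2) = 25.690 − 19.270 = 6.420
ΔCt(elevated CO2) = 31.510 − 19.780 = 11.730
ΔΔCt = 11.730 − 6.420 = 5.310
Fold change = 2^(−5.310) = 0.0252

0.025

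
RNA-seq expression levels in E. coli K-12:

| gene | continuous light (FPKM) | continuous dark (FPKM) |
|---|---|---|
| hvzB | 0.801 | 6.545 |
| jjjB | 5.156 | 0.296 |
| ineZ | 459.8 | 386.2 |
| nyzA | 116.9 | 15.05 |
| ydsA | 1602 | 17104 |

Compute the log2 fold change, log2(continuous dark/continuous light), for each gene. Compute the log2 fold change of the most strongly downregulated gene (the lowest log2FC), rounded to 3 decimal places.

-4.123

log2(6.545/0.801) = 3.031  (hvzB)
log2(0.296/5.156) = -4.123  (jjjB)
log2(386.2/459.8) = -0.252  (ineZ)
log2(15.05/116.9) = -2.957  (nyzA)
log2(17104/1602) = 3.416  (ydsA)
jjjB is most strongly downregulated.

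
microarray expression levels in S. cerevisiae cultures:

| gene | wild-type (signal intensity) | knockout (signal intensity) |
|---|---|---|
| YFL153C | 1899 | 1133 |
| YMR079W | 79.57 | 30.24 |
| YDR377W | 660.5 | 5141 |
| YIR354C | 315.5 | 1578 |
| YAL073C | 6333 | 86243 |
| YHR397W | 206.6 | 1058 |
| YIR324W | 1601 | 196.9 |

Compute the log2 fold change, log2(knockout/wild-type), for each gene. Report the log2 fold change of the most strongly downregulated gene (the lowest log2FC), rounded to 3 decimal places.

log2(1133/1899) = -0.745  (YFL153C)
log2(30.24/79.57) = -1.396  (YMR079W)
log2(5141/660.5) = 2.960  (YDR377W)
log2(1578/315.5) = 2.322  (YIR354C)
log2(86243/6333) = 3.767  (YAL073C)
log2(1058/206.6) = 2.356  (YHR397W)
log2(196.9/1601) = -3.023  (YIR324W)
YIR324W is most strongly downregulated.

-3.023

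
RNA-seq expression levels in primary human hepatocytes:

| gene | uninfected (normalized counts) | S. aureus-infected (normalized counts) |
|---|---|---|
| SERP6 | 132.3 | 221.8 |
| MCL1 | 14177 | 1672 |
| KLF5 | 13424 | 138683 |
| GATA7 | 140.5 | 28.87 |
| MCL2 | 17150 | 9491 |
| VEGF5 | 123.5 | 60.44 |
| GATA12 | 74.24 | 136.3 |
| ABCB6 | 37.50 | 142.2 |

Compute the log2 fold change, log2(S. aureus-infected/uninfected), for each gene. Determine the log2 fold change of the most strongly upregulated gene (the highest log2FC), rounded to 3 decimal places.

log2(221.8/132.3) = 0.745  (SERP6)
log2(1672/14177) = -3.084  (MCL1)
log2(138683/13424) = 3.369  (KLF5)
log2(28.87/140.5) = -2.283  (GATA7)
log2(9491/17150) = -0.854  (MCL2)
log2(60.44/123.5) = -1.031  (VEGF5)
log2(136.3/74.24) = 0.877  (GATA12)
log2(142.2/37.50) = 1.923  (ABCB6)
KLF5 is most strongly upregulated.

3.369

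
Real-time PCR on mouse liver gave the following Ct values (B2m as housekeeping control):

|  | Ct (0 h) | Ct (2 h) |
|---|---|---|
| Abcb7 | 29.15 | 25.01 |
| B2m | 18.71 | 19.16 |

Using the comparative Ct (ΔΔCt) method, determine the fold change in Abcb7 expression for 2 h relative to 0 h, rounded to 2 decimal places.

24.08

ΔCt(0 h) = 29.150 − 18.710 = 10.440
ΔCt(2 h) = 25.010 − 19.160 = 5.850
ΔΔCt = 5.850 − 10.440 = -4.590
Fold change = 2^(−(-4.590)) = 2^4.590 = 24.084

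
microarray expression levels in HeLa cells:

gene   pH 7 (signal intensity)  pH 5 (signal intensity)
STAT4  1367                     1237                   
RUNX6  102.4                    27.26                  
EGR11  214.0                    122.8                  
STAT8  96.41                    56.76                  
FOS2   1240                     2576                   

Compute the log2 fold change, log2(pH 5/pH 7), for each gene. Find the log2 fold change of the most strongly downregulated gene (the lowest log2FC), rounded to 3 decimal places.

log2(1237/1367) = -0.144  (STAT4)
log2(27.26/102.4) = -1.909  (RUNX6)
log2(122.8/214.0) = -0.801  (EGR11)
log2(56.76/96.41) = -0.764  (STAT8)
log2(2576/1240) = 1.055  (FOS2)
RUNX6 is most strongly downregulated.

-1.909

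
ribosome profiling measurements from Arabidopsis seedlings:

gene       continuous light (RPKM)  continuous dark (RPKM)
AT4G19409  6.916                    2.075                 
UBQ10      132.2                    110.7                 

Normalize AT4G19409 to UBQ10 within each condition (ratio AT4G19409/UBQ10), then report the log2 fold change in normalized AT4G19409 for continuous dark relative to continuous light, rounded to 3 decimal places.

-1.481

AT4G19409/UBQ10 (continuous light) = 6.916 / 132.2 = 0.052315
AT4G19409/UBQ10 (continuous dark) = 2.075 / 110.7 = 0.018744
Fold change = 0.018744 / 0.052315 = 0.3583
log2(0.3583) = -1.4808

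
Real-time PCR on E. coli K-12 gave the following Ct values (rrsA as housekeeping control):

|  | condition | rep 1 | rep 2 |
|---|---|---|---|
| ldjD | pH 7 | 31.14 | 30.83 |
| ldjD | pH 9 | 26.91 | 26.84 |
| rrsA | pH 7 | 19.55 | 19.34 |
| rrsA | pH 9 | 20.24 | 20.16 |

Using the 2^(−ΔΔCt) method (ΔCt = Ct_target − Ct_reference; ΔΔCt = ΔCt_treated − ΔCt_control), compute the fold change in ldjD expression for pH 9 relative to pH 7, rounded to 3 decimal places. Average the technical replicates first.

Mean Ct: ldjD pH 7 30.985; ldjD pH 9 26.875; rrsA pH 7 19.445; rrsA pH 9 20.200
ΔCt(pH 7) = 30.985 − 19.445 = 11.540
ΔCt(pH 9) = 26.875 − 20.200 = 6.675
ΔΔCt = 6.675 − 11.540 = -4.865
Fold change = 2^(−(-4.865)) = 2^4.865 = 29.1414

29.141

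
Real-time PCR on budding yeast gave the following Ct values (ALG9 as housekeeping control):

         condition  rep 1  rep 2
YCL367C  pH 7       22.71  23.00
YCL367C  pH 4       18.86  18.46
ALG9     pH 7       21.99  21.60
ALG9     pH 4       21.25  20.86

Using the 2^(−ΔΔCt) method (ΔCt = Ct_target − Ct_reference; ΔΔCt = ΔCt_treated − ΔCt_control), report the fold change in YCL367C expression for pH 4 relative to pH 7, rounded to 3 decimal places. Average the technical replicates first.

10.966

Mean Ct: YCL367C pH 7 22.855; YCL367C pH 4 18.660; ALG9 pH 7 21.795; ALG9 pH 4 21.055
ΔCt(pH 7) = 22.855 − 21.795 = 1.060
ΔCt(pH 4) = 18.660 − 21.055 = -2.395
ΔΔCt = -2.395 − 1.060 = -3.455
Fold change = 2^(−(-3.455)) = 2^3.455 = 10.9663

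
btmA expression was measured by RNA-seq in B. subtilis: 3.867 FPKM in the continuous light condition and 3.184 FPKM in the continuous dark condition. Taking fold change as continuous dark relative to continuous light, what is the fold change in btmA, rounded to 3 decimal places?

0.823

Fold change = 3.184 / 3.867 = 0.8234
btmA is downregulated.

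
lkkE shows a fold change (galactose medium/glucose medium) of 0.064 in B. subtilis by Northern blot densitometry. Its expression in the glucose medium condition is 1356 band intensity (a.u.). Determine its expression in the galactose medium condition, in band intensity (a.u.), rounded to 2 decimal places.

galactose medium expression = 1356 × 0.064 = 86.78

86.78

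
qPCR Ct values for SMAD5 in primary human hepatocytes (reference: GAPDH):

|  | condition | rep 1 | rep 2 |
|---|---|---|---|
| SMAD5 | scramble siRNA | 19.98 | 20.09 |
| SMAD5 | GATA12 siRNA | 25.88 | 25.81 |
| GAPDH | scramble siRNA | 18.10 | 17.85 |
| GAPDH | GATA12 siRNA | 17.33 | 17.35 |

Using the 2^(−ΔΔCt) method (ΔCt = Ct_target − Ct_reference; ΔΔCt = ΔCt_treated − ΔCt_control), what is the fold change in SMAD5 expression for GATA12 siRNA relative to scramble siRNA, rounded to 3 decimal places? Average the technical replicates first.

0.011

Mean Ct: SMAD5 scramble siRNA 20.035; SMAD5 GATA12 siRNA 25.845; GAPDH scramble siRNA 17.975; GAPDH GATA12 siRNA 17.340
ΔCt(scramble siRNA) = 20.035 − 17.975 = 2.060
ΔCt(GATA12 siRNA) = 25.845 − 17.340 = 8.505
ΔΔCt = 8.505 − 2.060 = 6.445
Fold change = 2^(−6.445) = 0.0115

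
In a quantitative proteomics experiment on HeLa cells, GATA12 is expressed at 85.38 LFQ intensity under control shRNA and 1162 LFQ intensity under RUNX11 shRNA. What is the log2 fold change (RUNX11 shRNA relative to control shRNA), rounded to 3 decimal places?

3.767

Fold change = 1162 / 85.38 = 13.6097
log2(13.6097) = 3.7666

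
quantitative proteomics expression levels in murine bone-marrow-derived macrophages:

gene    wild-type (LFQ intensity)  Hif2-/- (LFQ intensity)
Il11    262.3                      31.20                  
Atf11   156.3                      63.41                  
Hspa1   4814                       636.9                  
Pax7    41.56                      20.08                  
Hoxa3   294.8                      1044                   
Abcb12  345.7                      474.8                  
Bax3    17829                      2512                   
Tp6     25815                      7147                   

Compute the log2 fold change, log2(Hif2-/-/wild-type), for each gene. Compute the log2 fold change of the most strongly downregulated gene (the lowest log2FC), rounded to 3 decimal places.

log2(31.20/262.3) = -3.072  (Il11)
log2(63.41/156.3) = -1.302  (Atf11)
log2(636.9/4814) = -2.918  (Hspa1)
log2(20.08/41.56) = -1.049  (Pax7)
log2(1044/294.8) = 1.824  (Hoxa3)
log2(474.8/345.7) = 0.458  (Abcb12)
log2(2512/17829) = -2.827  (Bax3)
log2(7147/25815) = -1.853  (Tp6)
Il11 is most strongly downregulated.

-3.072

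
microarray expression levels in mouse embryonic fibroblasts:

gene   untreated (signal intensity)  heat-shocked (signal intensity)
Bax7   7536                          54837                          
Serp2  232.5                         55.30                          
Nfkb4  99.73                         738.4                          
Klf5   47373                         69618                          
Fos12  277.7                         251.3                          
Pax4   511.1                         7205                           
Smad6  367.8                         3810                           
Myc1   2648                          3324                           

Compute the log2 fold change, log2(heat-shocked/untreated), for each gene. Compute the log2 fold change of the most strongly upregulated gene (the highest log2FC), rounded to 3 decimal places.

log2(54837/7536) = 2.863  (Bax7)
log2(55.30/232.5) = -2.072  (Serp2)
log2(738.4/99.73) = 2.888  (Nfkb4)
log2(69618/47373) = 0.555  (Klf5)
log2(251.3/277.7) = -0.144  (Fos12)
log2(7205/511.1) = 3.817  (Pax4)
log2(3810/367.8) = 3.373  (Smad6)
log2(3324/2648) = 0.328  (Myc1)
Pax4 is most strongly upregulated.

3.817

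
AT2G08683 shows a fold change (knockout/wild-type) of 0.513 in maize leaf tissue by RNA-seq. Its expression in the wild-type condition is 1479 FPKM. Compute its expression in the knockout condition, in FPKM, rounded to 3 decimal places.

knockout expression = 1479 × 0.513 = 758.727

758.727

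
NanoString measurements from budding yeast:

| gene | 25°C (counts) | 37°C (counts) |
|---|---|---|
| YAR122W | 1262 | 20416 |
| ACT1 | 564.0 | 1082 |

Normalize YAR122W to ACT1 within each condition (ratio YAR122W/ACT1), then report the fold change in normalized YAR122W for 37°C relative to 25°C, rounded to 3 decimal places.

YAR122W/ACT1 (25°C) = 1262 / 564.0 = 2.2376
YAR122W/ACT1 (37°C) = 20416 / 1082 = 18.869
Fold change = 18.869 / 2.2376 = 8.4326

8.433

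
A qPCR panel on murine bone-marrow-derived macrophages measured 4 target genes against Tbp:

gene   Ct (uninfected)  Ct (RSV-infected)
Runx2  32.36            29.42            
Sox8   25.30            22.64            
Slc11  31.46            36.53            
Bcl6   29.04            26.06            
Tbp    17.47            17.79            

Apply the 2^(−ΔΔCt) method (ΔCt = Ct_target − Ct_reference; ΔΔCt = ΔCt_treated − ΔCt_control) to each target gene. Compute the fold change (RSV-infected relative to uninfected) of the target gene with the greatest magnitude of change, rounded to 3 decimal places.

Runx2: ΔΔCt = (29.42−17.79) − (32.36−17.47) = 11.63 − 14.89 = -3.26; fold change = 2^3.26 = 9.580
Sox8: ΔΔCt = (22.64−17.79) − (25.30−17.47) = 4.85 − 7.83 = -2.98; fold change = 2^2.98 = 7.890
Slc11: ΔΔCt = (36.53−17.79) − (31.46−17.47) = 18.74 − 13.99 = 4.75; fold change = 2^-4.75 = 0.037
Bcl6: ΔΔCt = (26.06−17.79) − (29.04−17.47) = 8.27 − 11.57 = -3.30; fold change = 2^3.30 = 9.849
Slc11 has the largest |ΔΔCt| = 4.75.

0.037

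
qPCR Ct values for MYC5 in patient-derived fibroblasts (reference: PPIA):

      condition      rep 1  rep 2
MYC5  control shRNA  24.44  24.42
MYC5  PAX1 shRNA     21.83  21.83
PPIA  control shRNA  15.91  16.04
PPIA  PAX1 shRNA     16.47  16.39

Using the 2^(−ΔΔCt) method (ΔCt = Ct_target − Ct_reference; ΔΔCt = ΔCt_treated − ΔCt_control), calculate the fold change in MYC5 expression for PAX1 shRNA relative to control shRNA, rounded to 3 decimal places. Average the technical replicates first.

Mean Ct: MYC5 control shRNA 24.430; MYC5 PAX1 shRNA 21.830; PPIA control shRNA 15.975; PPIA PAX1 shRNA 16.430
ΔCt(control shRNA) = 24.430 − 15.975 = 8.455
ΔCt(PAX1 shRNA) = 21.830 − 16.430 = 5.400
ΔΔCt = 5.400 − 8.455 = -3.055
Fold change = 2^(−(-3.055)) = 2^3.055 = 8.3109

8.311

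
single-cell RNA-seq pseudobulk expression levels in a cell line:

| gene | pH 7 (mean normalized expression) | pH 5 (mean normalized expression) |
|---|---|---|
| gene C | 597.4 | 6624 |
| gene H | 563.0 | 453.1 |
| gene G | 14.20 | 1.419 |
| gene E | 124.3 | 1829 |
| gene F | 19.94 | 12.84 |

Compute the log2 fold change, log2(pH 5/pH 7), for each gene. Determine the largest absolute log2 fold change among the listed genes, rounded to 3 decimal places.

log2(6624/597.4) = 3.471  (gene C)
log2(453.1/563.0) = -0.313  (gene H)
log2(1.419/14.20) = -3.323  (gene G)
log2(1829/124.3) = 3.879  (gene E)
log2(12.84/19.94) = -0.635  (gene F)
The largest magnitude belongs to gene E.

3.879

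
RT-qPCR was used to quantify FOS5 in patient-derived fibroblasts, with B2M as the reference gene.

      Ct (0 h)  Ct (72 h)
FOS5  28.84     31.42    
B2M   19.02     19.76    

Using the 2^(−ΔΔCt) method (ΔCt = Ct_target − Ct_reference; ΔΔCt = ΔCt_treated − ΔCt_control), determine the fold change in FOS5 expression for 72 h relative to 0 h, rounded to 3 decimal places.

ΔCt(0 h) = 28.840 − 19.020 = 9.820
ΔCt(72 h) = 31.420 − 19.760 = 11.660
ΔΔCt = 11.660 − 9.820 = 1.840
Fold change = 2^(−1.840) = 0.2793

0.279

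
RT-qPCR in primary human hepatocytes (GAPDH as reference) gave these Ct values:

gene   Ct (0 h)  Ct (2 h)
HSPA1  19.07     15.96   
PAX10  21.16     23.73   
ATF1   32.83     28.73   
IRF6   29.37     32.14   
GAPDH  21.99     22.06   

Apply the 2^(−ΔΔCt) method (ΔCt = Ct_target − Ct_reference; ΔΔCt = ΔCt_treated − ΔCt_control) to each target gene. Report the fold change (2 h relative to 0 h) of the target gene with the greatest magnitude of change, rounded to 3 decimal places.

HSPA1: ΔΔCt = (15.96−22.06) − (19.07−21.99) = -6.10 − (-2.92) = -3.18; fold change = 2^3.18 = 9.063
PAX10: ΔΔCt = (23.73−22.06) − (21.16−21.99) = 1.67 − (-0.83) = 2.50; fold change = 2^-2.50 = 0.177
ATF1: ΔΔCt = (28.73−22.06) − (32.83−21.99) = 6.67 − 10.84 = -4.17; fold change = 2^4.17 = 18.001
IRF6: ΔΔCt = (32.14−22.06) − (29.37−21.99) = 10.08 − 7.38 = 2.70; fold change = 2^-2.70 = 0.154
ATF1 has the largest |ΔΔCt| = 4.17.

18.001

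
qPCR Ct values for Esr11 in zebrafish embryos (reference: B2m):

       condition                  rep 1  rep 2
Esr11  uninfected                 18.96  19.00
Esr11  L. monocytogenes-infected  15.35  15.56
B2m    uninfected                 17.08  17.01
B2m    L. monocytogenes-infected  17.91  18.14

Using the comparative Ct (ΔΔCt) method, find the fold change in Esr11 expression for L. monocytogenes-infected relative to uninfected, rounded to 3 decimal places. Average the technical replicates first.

Mean Ct: Esr11 uninfected 18.980; Esr11 L. monocytogenes-infected 15.455; B2m uninfected 17.045; B2m L. monocytogenes-infected 18.025
ΔCt(uninfected) = 18.980 − 17.045 = 1.935
ΔCt(L. monocytogenes-infected) = 15.455 − 18.025 = -2.570
ΔΔCt = -2.570 − 1.935 = -4.505
Fold change = 2^(−(-4.505)) = 2^4.505 = 22.7060

22.706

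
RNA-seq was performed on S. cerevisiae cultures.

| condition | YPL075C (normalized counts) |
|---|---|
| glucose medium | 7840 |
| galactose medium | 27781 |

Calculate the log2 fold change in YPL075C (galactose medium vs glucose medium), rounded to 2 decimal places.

Fold change = 27781 / 7840 = 3.5435
log2(3.5435) = 1.825

1.83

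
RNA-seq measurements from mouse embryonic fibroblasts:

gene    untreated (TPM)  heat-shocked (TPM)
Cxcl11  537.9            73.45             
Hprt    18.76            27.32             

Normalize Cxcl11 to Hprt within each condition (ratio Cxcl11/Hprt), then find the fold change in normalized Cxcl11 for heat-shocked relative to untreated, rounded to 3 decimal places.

Cxcl11/Hprt (untreated) = 537.9 / 18.76 = 28.673
Cxcl11/Hprt (heat-shocked) = 73.45 / 27.32 = 2.6885
Fold change = 2.6885 / 28.673 = 0.0938

0.094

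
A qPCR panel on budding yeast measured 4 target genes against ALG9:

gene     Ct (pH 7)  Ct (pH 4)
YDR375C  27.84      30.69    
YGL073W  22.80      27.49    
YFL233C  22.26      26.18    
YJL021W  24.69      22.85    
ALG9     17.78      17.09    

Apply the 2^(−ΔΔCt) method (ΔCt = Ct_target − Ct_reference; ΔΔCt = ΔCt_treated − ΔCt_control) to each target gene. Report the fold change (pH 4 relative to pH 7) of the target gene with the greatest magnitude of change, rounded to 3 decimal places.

YDR375C: ΔΔCt = (30.69−17.09) − (27.84−17.78) = 13.60 − 10.06 = 3.54; fold change = 2^-3.54 = 0.086
YGL073W: ΔΔCt = (27.49−17.09) − (22.80−17.78) = 10.40 − 5.02 = 5.38; fold change = 2^-5.38 = 0.024
YFL233C: ΔΔCt = (26.18−17.09) − (22.26−17.78) = 9.09 − 4.48 = 4.61; fold change = 2^-4.61 = 0.041
YJL021W: ΔΔCt = (22.85−17.09) − (24.69−17.78) = 5.76 − 6.91 = -1.15; fold change = 2^1.15 = 2.219
YGL073W has the largest |ΔΔCt| = 5.38.

0.024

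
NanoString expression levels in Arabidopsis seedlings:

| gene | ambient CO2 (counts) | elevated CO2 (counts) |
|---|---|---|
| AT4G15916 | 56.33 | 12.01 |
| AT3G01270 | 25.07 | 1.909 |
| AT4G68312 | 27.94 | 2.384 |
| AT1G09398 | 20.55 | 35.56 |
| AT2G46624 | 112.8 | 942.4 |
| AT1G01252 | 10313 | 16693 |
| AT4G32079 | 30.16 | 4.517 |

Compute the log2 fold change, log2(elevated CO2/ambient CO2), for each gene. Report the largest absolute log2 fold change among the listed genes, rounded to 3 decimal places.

log2(12.01/56.33) = -2.230  (AT4G15916)
log2(1.909/25.07) = -3.715  (AT3G01270)
log2(2.384/27.94) = -3.551  (AT4G68312)
log2(35.56/20.55) = 0.791  (AT1G09398)
log2(942.4/112.8) = 3.063  (AT2G46624)
log2(16693/10313) = 0.695  (AT1G01252)
log2(4.517/30.16) = -2.739  (AT4G32079)
The largest magnitude belongs to AT3G01270.

3.715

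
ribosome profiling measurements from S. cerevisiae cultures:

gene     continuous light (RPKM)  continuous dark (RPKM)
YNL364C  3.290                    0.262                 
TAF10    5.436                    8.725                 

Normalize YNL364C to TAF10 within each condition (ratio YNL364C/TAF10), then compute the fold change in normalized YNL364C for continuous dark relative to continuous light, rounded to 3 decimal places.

0.050

YNL364C/TAF10 (continuous light) = 3.290 / 5.436 = 0.60522
YNL364C/TAF10 (continuous dark) = 0.262 / 8.725 = 0.030029
Fold change = 0.030029 / 0.60522 = 0.0496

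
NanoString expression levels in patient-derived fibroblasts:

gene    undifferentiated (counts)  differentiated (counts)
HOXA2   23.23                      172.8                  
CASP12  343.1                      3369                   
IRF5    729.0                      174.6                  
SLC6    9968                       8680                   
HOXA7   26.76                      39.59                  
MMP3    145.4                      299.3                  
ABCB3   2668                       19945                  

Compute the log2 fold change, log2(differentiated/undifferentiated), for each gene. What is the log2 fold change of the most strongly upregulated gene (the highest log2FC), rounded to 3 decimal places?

3.296

log2(172.8/23.23) = 2.895  (HOXA2)
log2(3369/343.1) = 3.296  (CASP12)
log2(174.6/729.0) = -2.062  (IRF5)
log2(8680/9968) = -0.200  (SLC6)
log2(39.59/26.76) = 0.565  (HOXA7)
log2(299.3/145.4) = 1.042  (MMP3)
log2(19945/2668) = 2.902  (ABCB3)
CASP12 is most strongly upregulated.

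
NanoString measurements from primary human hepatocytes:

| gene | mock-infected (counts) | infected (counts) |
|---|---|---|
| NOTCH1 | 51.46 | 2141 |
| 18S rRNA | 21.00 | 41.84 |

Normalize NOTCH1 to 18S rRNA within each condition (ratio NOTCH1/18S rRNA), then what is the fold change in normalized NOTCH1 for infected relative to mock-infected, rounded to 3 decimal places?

20.882

NOTCH1/18S rRNA (mock-infected) = 51.46 / 21.00 = 2.4505
NOTCH1/18S rRNA (infected) = 2141 / 41.84 = 51.171
Fold change = 51.171 / 2.4505 = 20.8821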